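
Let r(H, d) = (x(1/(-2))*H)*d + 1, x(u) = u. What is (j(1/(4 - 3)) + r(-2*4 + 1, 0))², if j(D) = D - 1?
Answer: 1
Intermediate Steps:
j(D) = -1 + D
r(H, d) = 1 - H*d/2 (r(H, d) = (H/(-2))*d + 1 = (-H/2)*d + 1 = -H*d/2 + 1 = 1 - H*d/2)
(j(1/(4 - 3)) + r(-2*4 + 1, 0))² = ((-1 + 1/(4 - 3)) + (1 - ½*(-2*4 + 1)*0))² = ((-1 + 1/1) + (1 - ½*(-8 + 1)*0))² = ((-1 + 1) + (1 - ½*(-7)*0))² = (0 + (1 + 0))² = (0 + 1)² = 1² = 1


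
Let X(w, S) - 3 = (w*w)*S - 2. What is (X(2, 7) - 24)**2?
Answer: 25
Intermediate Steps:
X(w, S) = 1 + S*w**2 (X(w, S) = 3 + ((w*w)*S - 2) = 3 + (w**2*S - 2) = 3 + (S*w**2 - 2) = 3 + (-2 + S*w**2) = 1 + S*w**2)
(X(2, 7) - 24)**2 = ((1 + 7*2**2) - 24)**2 = ((1 + 7*4) - 24)**2 = ((1 + 28) - 24)**2 = (29 - 24)**2 = 5**2 = 25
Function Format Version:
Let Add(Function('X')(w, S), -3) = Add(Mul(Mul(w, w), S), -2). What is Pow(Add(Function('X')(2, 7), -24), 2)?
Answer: 25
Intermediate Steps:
Function('X')(w, S) = Add(1, Mul(S, Pow(w, 2))) (Function('X')(w, S) = Add(3, Add(Mul(Mul(w, w), S), -2)) = Add(3, Add(Mul(Pow(w, 2), S), -2)) = Add(3, Add(Mul(S, Pow(w, 2)), -2)) = Add(3, Add(-2, Mul(S, Pow(w, 2)))) = Add(1, Mul(S, Pow(w, 2))))
Pow(Add(Function('X')(2, 7), -24), 2) = Pow(Add(Add(1, Mul(7, Pow(2, 2))), -24), 2) = Pow(Add(Add(1, Mul(7, 4)), -24), 2) = Pow(Add(Add(1, 28), -24), 2) = Pow(Add(29, -24), 2) = Pow(5, 2) = 25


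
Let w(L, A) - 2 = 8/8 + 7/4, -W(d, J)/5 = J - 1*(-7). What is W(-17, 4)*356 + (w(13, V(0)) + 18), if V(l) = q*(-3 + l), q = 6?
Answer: -78229/4 ≈ -19557.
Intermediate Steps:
W(d, J) = -35 - 5*J (W(d, J) = -5*(J - 1*(-7)) = -5*(J + 7) = -5*(7 + J) = -35 - 5*J)
V(l) = -18 + 6*l (V(l) = 6*(-3 + l) = -18 + 6*l)
w(L, A) = 19/4 (w(L, A) = 2 + (8/8 + 7/4) = 2 + (8*(⅛) + 7*(¼)) = 2 + (1 + 7/4) = 2 + 11/4 = 19/4)
W(-17, 4)*356 + (w(13, V(0)) + 18) = (-35 - 5*4)*356 + (19/4 + 18) = (-35 - 20)*356 + 91/4 = -55*356 + 91/4 = -19580 + 91/4 = -78229/4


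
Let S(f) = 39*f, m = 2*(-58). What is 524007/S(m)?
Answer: -174669/1508 ≈ -115.83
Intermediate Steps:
m = -116
524007/S(m) = 524007/((39*(-116))) = 524007/(-4524) = 524007*(-1/4524) = -174669/1508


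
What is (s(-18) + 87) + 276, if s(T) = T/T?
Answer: 364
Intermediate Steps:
s(T) = 1
(s(-18) + 87) + 276 = (1 + 87) + 276 = 88 + 276 = 364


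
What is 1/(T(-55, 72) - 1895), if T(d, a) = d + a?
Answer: -1/1878 ≈ -0.00053248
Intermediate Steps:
T(d, a) = a + d
1/(T(-55, 72) - 1895) = 1/((72 - 55) - 1895) = 1/(17 - 1895) = 1/(-1878) = -1/1878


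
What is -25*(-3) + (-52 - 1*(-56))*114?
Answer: 531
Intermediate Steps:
-25*(-3) + (-52 - 1*(-56))*114 = 75 + (-52 + 56)*114 = 75 + 4*114 = 75 + 456 = 531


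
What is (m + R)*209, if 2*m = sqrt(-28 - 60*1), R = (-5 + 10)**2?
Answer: 5225 + 209*I*sqrt(22) ≈ 5225.0 + 980.3*I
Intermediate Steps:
R = 25 (R = 5**2 = 25)
m = I*sqrt(22) (m = sqrt(-28 - 60*1)/2 = sqrt(-28 - 60)/2 = sqrt(-88)/2 = (2*I*sqrt(22))/2 = I*sqrt(22) ≈ 4.6904*I)
(m + R)*209 = (I*sqrt(22) + 25)*209 = (25 + I*sqrt(22))*209 = 5225 + 209*I*sqrt(22)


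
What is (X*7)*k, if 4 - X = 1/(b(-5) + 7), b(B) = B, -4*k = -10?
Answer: 245/4 ≈ 61.250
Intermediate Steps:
k = 5/2 (k = -¼*(-10) = 5/2 ≈ 2.5000)
X = 7/2 (X = 4 - 1/(-5 + 7) = 4 - 1/2 = 4 - 1*½ = 4 - ½ = 7/2 ≈ 3.5000)
(X*7)*k = ((7/2)*7)*(5/2) = (49/2)*(5/2) = 245/4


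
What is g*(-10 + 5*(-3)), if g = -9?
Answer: 225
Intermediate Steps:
g*(-10 + 5*(-3)) = -9*(-10 + 5*(-3)) = -9*(-10 - 15) = -9*(-25) = 225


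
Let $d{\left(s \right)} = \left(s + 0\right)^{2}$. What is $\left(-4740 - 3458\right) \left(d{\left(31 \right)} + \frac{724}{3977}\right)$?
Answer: $- \frac{31337846958}{3977} \approx -7.8798 \cdot 10^{6}$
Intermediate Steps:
$d{\left(s \right)} = s^{2}$
$\left(-4740 - 3458\right) \left(d{\left(31 \right)} + \frac{724}{3977}\right) = \left(-4740 - 3458\right) \left(31^{2} + \frac{724}{3977}\right) = - 8198 \left(961 + 724 \cdot \frac{1}{3977}\right) = - 8198 \left(961 + \frac{724}{3977}\right) = \left(-8198\right) \frac{3822621}{3977} = - \frac{31337846958}{3977}$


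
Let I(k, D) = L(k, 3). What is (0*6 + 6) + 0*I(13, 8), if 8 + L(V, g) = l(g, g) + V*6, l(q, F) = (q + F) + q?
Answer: 6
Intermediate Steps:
l(q, F) = F + 2*q (l(q, F) = (F + q) + q = F + 2*q)
L(V, g) = -8 + 3*g + 6*V (L(V, g) = -8 + ((g + 2*g) + V*6) = -8 + (3*g + 6*V) = -8 + 3*g + 6*V)
I(k, D) = 1 + 6*k (I(k, D) = -8 + 3*3 + 6*k = -8 + 9 + 6*k = 1 + 6*k)
(0*6 + 6) + 0*I(13, 8) = (0*6 + 6) + 0*(1 + 6*13) = (0 + 6) + 0*(1 + 78) = 6 + 0*79 = 6 + 0 = 6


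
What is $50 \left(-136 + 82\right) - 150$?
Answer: $-2850$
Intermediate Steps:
$50 \left(-136 + 82\right) - 150 = 50 \left(-54\right) - 150 = -2700 - 150 = -2850$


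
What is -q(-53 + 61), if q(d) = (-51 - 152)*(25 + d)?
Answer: 6699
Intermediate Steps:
q(d) = -5075 - 203*d (q(d) = -203*(25 + d) = -5075 - 203*d)
-q(-53 + 61) = -(-5075 - 203*(-53 + 61)) = -(-5075 - 203*8) = -(-5075 - 1624) = -1*(-6699) = 6699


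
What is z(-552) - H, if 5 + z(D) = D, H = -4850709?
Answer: 4850152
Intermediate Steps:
z(D) = -5 + D
z(-552) - H = (-5 - 552) - 1*(-4850709) = -557 + 4850709 = 4850152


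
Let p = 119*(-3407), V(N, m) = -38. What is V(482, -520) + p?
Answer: -405471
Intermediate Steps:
p = -405433
V(482, -520) + p = -38 - 405433 = -405471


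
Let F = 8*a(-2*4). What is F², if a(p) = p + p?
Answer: 16384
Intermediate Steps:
a(p) = 2*p
F = -128 (F = 8*(2*(-2*4)) = 8*(2*(-8)) = 8*(-16) = -128)
F² = (-128)² = 16384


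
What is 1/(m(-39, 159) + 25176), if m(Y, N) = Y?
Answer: 1/25137 ≈ 3.9782e-5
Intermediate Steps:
1/(m(-39, 159) + 25176) = 1/(-39 + 25176) = 1/25137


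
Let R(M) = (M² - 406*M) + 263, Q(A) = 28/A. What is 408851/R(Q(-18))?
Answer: 33116931/72655 ≈ 455.81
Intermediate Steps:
R(M) = 263 + M² - 406*M
408851/R(Q(-18)) = 408851/(263 + (28/(-18))² - 11368/(-18)) = 408851/(263 + (28*(-1/18))² - 11368*(-1)/18) = 408851/(263 + (-14/9)² - 406*(-14/9)) = 408851/(263 + 196/81 + 5684/9) = 408851/(72655/81) = 408851*(81/72655) = 33116931/72655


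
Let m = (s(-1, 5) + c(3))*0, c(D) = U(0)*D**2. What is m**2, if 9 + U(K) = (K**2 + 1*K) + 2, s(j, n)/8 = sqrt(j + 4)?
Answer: 0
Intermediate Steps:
s(j, n) = 8*sqrt(4 + j) (s(j, n) = 8*sqrt(j + 4) = 8*sqrt(4 + j))
U(K) = -7 + K + K**2 (U(K) = -9 + ((K**2 + 1*K) + 2) = -9 + ((K**2 + K) + 2) = -9 + ((K + K**2) + 2) = -9 + (2 + K + K**2) = -7 + K + K**2)
c(D) = -7*D**2 (c(D) = (-7 + 0 + 0**2)*D**2 = (-7 + 0 + 0)*D**2 = -7*D**2)
m = 0 (m = (8*sqrt(4 - 1) - 7*3**2)*0 = (8*sqrt(3) - 7*9)*0 = (8*sqrt(3) - 63)*0 = (-63 + 8*sqrt(3))*0 = 0)
m**2 = 0**2 = 0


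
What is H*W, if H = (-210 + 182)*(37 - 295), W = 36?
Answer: 260064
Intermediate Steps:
H = 7224 (H = -28*(-258) = 7224)
H*W = 7224*36 = 260064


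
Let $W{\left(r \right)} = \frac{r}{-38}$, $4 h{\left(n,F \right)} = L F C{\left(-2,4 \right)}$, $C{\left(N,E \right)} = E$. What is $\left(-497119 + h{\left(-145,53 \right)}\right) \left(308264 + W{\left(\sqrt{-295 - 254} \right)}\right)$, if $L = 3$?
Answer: $-153194877440 + \frac{745440 i \sqrt{61}}{19} \approx -1.5319 \cdot 10^{11} + 3.0643 \cdot 10^{5} i$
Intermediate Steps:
$h{\left(n,F \right)} = 3 F$ ($h{\left(n,F \right)} = \frac{3 F 4}{4} = \frac{12 F}{4} = 3 F$)
$W{\left(r \right)} = - \frac{r}{38}$ ($W{\left(r \right)} = r \left(- \frac{1}{38}\right) = - \frac{r}{38}$)
$\left(-497119 + h{\left(-145,53 \right)}\right) \left(308264 + W{\left(\sqrt{-295 - 254} \right)}\right) = \left(-497119 + 3 \cdot 53\right) \left(308264 - \frac{\sqrt{-295 - 254}}{38}\right) = \left(-497119 + 159\right) \left(308264 - \frac{\sqrt{-549}}{38}\right) = - 496960 \left(308264 - \frac{3 i \sqrt{61}}{38}\right) = -153194877440 + \frac{745440 i \sqrt{61}}{19}$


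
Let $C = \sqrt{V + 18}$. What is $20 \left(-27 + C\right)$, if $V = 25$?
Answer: $-540 + 20 \sqrt{43} \approx -408.85$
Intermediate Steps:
$C = \sqrt{43}$ ($C = \sqrt{25 + 18} = \sqrt{43} \approx 6.5574$)
$20 \left(-27 + C\right) = 20 \left(-27 + \sqrt{43}\right) = -540 + 20 \sqrt{43}$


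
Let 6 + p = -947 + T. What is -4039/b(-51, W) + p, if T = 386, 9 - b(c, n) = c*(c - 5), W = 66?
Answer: -1610210/2847 ≈ -565.58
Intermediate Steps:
b(c, n) = 9 - c*(-5 + c) (b(c, n) = 9 - c*(c - 5) = 9 - c*(-5 + c))
p = -567 (p = -6 + (-947 + 386) = -6 - 561 = -567)
-4039/b(-51, W) + p = -4039/(9 - 1*(-51)² + 5*(-51)) - 567 = -4039/(9 - 1*2601 - 255) - 567 = -4039/(9 - 2601 - 255) - 567 = -4039/(-2847) - 567 = -4039*(-1/2847) - 567 = 4039/2847 - 567 = -1610210/2847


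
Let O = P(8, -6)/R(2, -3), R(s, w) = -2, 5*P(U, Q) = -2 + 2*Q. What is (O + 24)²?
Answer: 16129/25 ≈ 645.16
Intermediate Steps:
P(U, Q) = -⅖ + 2*Q/5 (P(U, Q) = (-2 + 2*Q)/5 = -⅖ + 2*Q/5)
O = 7/5 (O = (-⅖ + (⅖)*(-6))/(-2) = (-⅖ - 12/5)*(-½) = -14/5*(-½) = 7/5 ≈ 1.4000)
(O + 24)² = (7/5 + 24)² = (127/5)² = 16129/25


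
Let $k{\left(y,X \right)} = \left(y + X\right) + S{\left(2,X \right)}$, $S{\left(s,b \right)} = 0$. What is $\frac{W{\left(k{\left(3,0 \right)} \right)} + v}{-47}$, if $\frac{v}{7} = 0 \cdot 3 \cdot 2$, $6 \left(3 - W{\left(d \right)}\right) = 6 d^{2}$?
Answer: $\frac{6}{47} \approx 0.12766$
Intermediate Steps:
$k{\left(y,X \right)} = X + y$ ($k{\left(y,X \right)} = \left(y + X\right) + 0 = \left(X + y\right) + 0 = X + y$)
$W{\left(d \right)} = 3 - d^{2}$ ($W{\left(d \right)} = 3 - \frac{6 d^{2}}{6} = 3 - d^{2}$)
$v = 0$ ($v = 7 \cdot 0 \cdot 3 \cdot 2 = 7 \cdot 0 \cdot 2 = 7 \cdot 0 = 0$)
$\frac{W{\left(k{\left(3,0 \right)} \right)} + v}{-47} = \frac{\left(3 - \left(0 + 3\right)^{2}\right) + 0}{-47} = \left(\left(3 - 3^{2}\right) + 0\right) \left(- \frac{1}{47}\right) = \left(\left(3 - 9\right) + 0\right) \left(- \frac{1}{47}\right) = \left(-6 + 0\right) \left(- \frac{1}{47}\right) = \left(-6\right) \left(- \frac{1}{47}\right) = \frac{6}{47}$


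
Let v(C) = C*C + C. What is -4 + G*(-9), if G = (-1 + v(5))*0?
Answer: -4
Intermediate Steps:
v(C) = C + C² (v(C) = C² + C = C + C²)
G = 0 (G = (-1 + 5*(1 + 5))*0 = (-1 + 5*6)*0 = (-1 + 30)*0 = 29*0 = 0)
-4 + G*(-9) = -4 + 0*(-9) = -4 + 0 = -4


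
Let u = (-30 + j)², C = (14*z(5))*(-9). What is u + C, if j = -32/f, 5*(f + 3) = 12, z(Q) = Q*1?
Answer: -770/9 ≈ -85.556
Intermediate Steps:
z(Q) = Q
f = -⅗ (f = -3 + (⅕)*12 = -3 + 12/5 = -⅗ ≈ -0.60000)
C = -630 (C = (14*5)*(-9) = 70*(-9) = -630)
j = 160/3 (j = -32/(-⅗) = -32*(-5/3) = 160/3 ≈ 53.333)
u = 4900/9 (u = (-30 + 160/3)² = (70/3)² = 4900/9 ≈ 544.44)
u + C = 4900/9 - 630 = -770/9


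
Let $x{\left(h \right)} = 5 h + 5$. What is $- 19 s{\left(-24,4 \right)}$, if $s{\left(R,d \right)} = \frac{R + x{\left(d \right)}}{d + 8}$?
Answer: $- \frac{19}{12} \approx -1.5833$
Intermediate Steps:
$x{\left(h \right)} = 5 + 5 h$
$s{\left(R,d \right)} = \frac{5 + R + 5 d}{8 + d}$ ($s{\left(R,d \right)} = \frac{R + \left(5 + 5 d\right)}{d + 8} = \frac{5 + R + 5 d}{8 + d}$)
$- 19 s{\left(-24,4 \right)} = - 19 \frac{5 - 24 + 5 \cdot 4}{8 + 4} = - 19 \frac{5 - 24 + 20}{12} = - 19 \cdot \frac{1}{12} \cdot 1 = \left(-19\right) \frac{1}{12} = - \frac{19}{12}$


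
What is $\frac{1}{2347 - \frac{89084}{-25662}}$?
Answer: $\frac{12831}{30158899} \approx 0.00042545$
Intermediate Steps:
$\frac{1}{2347 - \frac{89084}{-25662}} = \frac{1}{2347 - - \frac{44542}{12831}} = \frac{1}{2347 + \frac{44542}{12831}} = \frac{1}{\frac{30158899}{12831}} = \frac{12831}{30158899}$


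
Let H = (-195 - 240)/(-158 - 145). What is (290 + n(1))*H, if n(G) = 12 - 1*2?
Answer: 43500/101 ≈ 430.69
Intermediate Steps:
n(G) = 10 (n(G) = 12 - 2 = 10)
H = 145/101 (H = -435/(-303) = -435*(-1/303) = 145/101 ≈ 1.4356)
(290 + n(1))*H = (290 + 10)*(145/101) = 300*(145/101) = 43500/101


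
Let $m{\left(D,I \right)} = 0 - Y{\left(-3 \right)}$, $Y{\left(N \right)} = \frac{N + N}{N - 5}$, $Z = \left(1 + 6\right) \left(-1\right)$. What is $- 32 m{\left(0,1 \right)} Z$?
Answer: $-168$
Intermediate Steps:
$Z = -7$ ($Z = 7 \left(-1\right) = -7$)
$Y{\left(N \right)} = \frac{2 N}{-5 + N}$
$m{\left(D,I \right)} = - \frac{3}{4}$ ($m{\left(D,I \right)} = 0 - 2 \left(-3\right) \frac{1}{-5 - 3} = 0 - 2 \left(-3\right) \frac{1}{-8} = 0 - 2 \left(-3\right) \left(- \frac{1}{8}\right) = 0 - \frac{3}{4} = - \frac{3}{4}$)
$- 32 m{\left(0,1 \right)} Z = \left(-32\right) \left(- \frac{3}{4}\right) \left(-7\right) = 24 \left(-7\right) = -168$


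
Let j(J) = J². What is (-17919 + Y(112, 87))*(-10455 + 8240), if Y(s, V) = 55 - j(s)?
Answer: 67353720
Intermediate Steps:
Y(s, V) = 55 - s²
(-17919 + Y(112, 87))*(-10455 + 8240) = (-17919 + (55 - 1*112²))*(-10455 + 8240) = (-17919 + (55 - 1*12544))*(-2215) = (-17919 + (55 - 12544))*(-2215) = (-17919 - 12489)*(-2215) = -30408*(-2215) = 67353720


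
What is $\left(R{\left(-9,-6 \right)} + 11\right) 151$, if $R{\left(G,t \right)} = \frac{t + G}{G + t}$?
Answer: $1812$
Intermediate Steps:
$R{\left(G,t \right)} = 1$ ($R{\left(G,t \right)} = \frac{G + t}{G + t} = 1$)
$\left(R{\left(-9,-6 \right)} + 11\right) 151 = \left(1 + 11\right) 151 = 12 \cdot 151 = 1812$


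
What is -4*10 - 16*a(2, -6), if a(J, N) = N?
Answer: 56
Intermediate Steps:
-4*10 - 16*a(2, -6) = -4*10 - 16*(-6) = -40 + 96 = 56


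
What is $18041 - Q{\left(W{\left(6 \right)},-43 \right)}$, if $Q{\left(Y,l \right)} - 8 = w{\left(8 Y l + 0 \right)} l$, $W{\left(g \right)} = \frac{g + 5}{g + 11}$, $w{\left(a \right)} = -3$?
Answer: $17904$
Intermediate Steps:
$W{\left(g \right)} = \frac{5 + g}{11 + g}$
$Q{\left(Y,l \right)} = 8 - 3 l$
$18041 - Q{\left(W{\left(6 \right)},-43 \right)} = 18041 - \left(8 - -129\right) = 18041 - \left(8 + 129\right) = 18041 - 137 = 17904$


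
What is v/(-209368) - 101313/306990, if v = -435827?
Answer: 6254601697/3570771240 ≈ 1.7516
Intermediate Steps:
v/(-209368) - 101313/306990 = -435827/(-209368) - 101313/306990 = -435827*(-1/209368) - 101313*1/306990 = 435827/209368 - 11257/34110 = 6254601697/3570771240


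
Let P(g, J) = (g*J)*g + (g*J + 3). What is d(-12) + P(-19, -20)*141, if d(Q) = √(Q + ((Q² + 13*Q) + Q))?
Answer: -964017 + 6*I ≈ -9.6402e+5 + 6.0*I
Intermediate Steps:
P(g, J) = 3 + J*g + J*g² (P(g, J) = (J*g)*g + (J*g + 3) = J*g² + (3 + J*g) = 3 + J*g + J*g²)
d(Q) = √(Q² + 15*Q) (d(Q) = √(Q + (Q² + 14*Q)) = √(Q² + 15*Q))
d(-12) + P(-19, -20)*141 = √(-12*(15 - 12)) + (3 - 20*(-19) - 20*(-19)²)*141 = √(-12*3) + (3 + 380 - 20*361)*141 = √(-36) + (3 + 380 - 7220)*141 = 6*I - 6837*141 = 6*I - 964017 = -964017 + 6*I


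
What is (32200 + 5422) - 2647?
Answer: 34975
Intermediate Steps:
(32200 + 5422) - 2647 = 37622 - 2647 = 34975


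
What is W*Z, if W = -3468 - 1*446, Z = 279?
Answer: -1092006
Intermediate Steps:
W = -3914 (W = -3468 - 446 = -3914)
W*Z = -3914*279 = -1092006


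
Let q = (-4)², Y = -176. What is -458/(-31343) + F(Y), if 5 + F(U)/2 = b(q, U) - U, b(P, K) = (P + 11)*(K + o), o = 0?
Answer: -287164108/31343 ≈ -9162.0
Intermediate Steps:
q = 16
b(P, K) = K*(11 + P) (b(P, K) = (P + 11)*(K + 0) = (11 + P)*K = K*(11 + P))
F(U) = -10 + 52*U (F(U) = -10 + 2*(U*(11 + 16) - U) = -10 + 2*(U*27 - U) = -10 + 2*(27*U - U) = -10 + 2*(26*U) = -10 + 52*U)
-458/(-31343) + F(Y) = -458/(-31343) + (-10 + 52*(-176)) = -458*(-1/31343) + (-10 - 9152) = 458/31343 - 9162 = -287164108/31343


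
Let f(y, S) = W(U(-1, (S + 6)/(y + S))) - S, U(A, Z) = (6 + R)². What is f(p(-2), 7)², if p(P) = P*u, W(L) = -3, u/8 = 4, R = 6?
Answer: 100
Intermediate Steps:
u = 32 (u = 8*4 = 32)
U(A, Z) = 144 (U(A, Z) = (6 + 6)² = 12² = 144)
p(P) = 32*P (p(P) = P*32 = 32*P)
f(y, S) = -3 - S
f(p(-2), 7)² = (-3 - 1*7)² = (-3 - 7)² = (-10)² = 100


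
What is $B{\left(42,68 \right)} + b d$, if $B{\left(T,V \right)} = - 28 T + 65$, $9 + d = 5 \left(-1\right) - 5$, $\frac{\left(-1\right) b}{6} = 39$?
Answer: $3335$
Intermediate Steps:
$b = -234$ ($b = \left(-6\right) 39 = -234$)
$d = -19$ ($d = -9 + \left(5 \left(-1\right) - 5\right) = -9 - 10 = -19$)
$B{\left(T,V \right)} = 65 - 28 T$
$B{\left(42,68 \right)} + b d = \left(65 - 1176\right) - -4446 = \left(65 - 1176\right) + 4446 = -1111 + 4446 = 3335$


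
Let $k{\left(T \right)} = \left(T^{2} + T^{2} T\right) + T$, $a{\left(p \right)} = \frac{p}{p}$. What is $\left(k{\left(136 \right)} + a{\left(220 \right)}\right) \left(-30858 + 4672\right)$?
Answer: $-66357654554$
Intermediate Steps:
$a{\left(p \right)} = 1$
$k{\left(T \right)} = T + T^{2} + T^{3}$ ($k{\left(T \right)} = \left(T^{2} + T^{3}\right) + T = T + T^{2} + T^{3}$)
$\left(k{\left(136 \right)} + a{\left(220 \right)}\right) \left(-30858 + 4672\right) = \left(136 \left(1 + 136 + 136^{2}\right) + 1\right) \left(-30858 + 4672\right) = \left(136 \left(1 + 136 + 18496\right) + 1\right) \left(-26186\right) = \left(136 \cdot 18633 + 1\right) \left(-26186\right) = \left(2534088 + 1\right) \left(-26186\right) = 2534089 \left(-26186\right) = -66357654554$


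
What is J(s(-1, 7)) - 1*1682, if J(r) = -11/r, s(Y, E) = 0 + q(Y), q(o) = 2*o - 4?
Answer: -10081/6 ≈ -1680.2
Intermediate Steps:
q(o) = -4 + 2*o
s(Y, E) = -4 + 2*Y (s(Y, E) = 0 + (-4 + 2*Y) = -4 + 2*Y)
J(s(-1, 7)) - 1*1682 = -11/(-4 + 2*(-1)) - 1*1682 = -11/(-4 - 2) - 1682 = -11/(-6) - 1682 = -11*(-⅙) - 1682 = 11/6 - 1682 = -10081/6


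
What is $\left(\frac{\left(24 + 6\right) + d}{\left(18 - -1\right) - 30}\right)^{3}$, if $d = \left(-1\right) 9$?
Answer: $- \frac{9261}{1331} \approx -6.9579$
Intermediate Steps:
$d = -9$
$\left(\frac{\left(24 + 6\right) + d}{\left(18 - -1\right) - 30}\right)^{3} = \left(\frac{\left(24 + 6\right) - 9}{\left(18 - -1\right) - 30}\right)^{3} = \left(\frac{30 - 9}{\left(18 + 1\right) - 30}\right)^{3} = \left(\frac{21}{19 - 30}\right)^{3} = \left(\frac{21}{-11}\right)^{3} = \left(21 \left(- \frac{1}{11}\right)\right)^{3} = \left(- \frac{21}{11}\right)^{3} = - \frac{9261}{1331}$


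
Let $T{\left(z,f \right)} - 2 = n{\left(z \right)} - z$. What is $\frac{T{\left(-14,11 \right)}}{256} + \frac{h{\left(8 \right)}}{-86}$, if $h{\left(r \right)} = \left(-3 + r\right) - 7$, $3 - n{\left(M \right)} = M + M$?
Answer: $\frac{2277}{11008} \approx 0.20685$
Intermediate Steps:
$n{\left(M \right)} = 3 - 2 M$ ($n{\left(M \right)} = 3 - \left(M + M\right) = 3 - 2 M$)
$T{\left(z,f \right)} = 5 - 3 z$ ($T{\left(z,f \right)} = 2 - \left(-3 + 3 z\right) = 5 - 3 z$)
$h{\left(r \right)} = -10 + r$
$\frac{T{\left(-14,11 \right)}}{256} + \frac{h{\left(8 \right)}}{-86} = \frac{5 - -42}{256} + \frac{-10 + 8}{-86} = \left(5 + 42\right) \frac{1}{256} - - \frac{1}{43} = 47 \cdot \frac{1}{256} + \frac{1}{43} = \frac{47}{256} + \frac{1}{43} = \frac{2277}{11008}$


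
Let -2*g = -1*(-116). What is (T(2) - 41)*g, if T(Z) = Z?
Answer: 2262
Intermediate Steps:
g = -58 (g = -(-1)*(-116)/2 = -½*116 = -58)
(T(2) - 41)*g = (2 - 41)*(-58) = -39*(-58) = 2262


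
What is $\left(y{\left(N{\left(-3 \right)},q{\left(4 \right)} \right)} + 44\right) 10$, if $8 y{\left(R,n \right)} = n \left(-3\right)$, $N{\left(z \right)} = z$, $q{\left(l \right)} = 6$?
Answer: $\frac{835}{2} \approx 417.5$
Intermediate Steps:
$y{\left(R,n \right)} = - \frac{3 n}{8}$ ($y{\left(R,n \right)} = \frac{n \left(-3\right)}{8} = \frac{\left(-3\right) n}{8} = - \frac{3 n}{8}$)
$\left(y{\left(N{\left(-3 \right)},q{\left(4 \right)} \right)} + 44\right) 10 = \left(\left(- \frac{3}{8}\right) 6 + 44\right) 10 = \left(- \frac{9}{4} + 44\right) 10 = \frac{167}{4} \cdot 10 = \frac{835}{2}$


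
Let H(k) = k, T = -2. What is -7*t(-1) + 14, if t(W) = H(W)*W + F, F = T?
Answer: 21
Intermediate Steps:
F = -2
t(W) = -2 + W² (t(W) = W*W - 2 = W² - 2 = -2 + W²)
-7*t(-1) + 14 = -7*(-2 + (-1)²) + 14 = -7*(-2 + 1) + 14 = -7*(-1) + 14 = 7 + 14 = 21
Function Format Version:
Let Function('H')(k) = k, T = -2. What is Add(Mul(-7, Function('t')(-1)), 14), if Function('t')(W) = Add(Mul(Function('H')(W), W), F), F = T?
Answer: 21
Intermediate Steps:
F = -2
Function('t')(W) = Add(-2, Pow(W, 2)) (Function('t')(W) = Add(Mul(W, W), -2) = Add(Pow(W, 2), -2) = Add(-2, Pow(W, 2)))
Add(Mul(-7, Function('t')(-1)), 14) = Add(Mul(-7, Add(-2, Pow(-1, 2))), 14) = Add(Mul(-7, Add(-2, 1)), 14) = Add(Mul(-7, -1), 14) = Add(7, 14) = 21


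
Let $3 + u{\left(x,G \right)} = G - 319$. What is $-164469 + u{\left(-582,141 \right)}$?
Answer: $-164650$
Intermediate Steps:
$u{\left(x,G \right)} = -322 + G$ ($u{\left(x,G \right)} = -3 + \left(G - 319\right) = -3 + \left(-319 + G\right) = -322 + G$)
$-164469 + u{\left(-582,141 \right)} = -164469 + \left(-322 + 141\right) = -164469 - 181 = -164650$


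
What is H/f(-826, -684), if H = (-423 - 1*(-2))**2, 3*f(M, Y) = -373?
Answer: -531723/373 ≈ -1425.5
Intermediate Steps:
f(M, Y) = -373/3 (f(M, Y) = (1/3)*(-373) = -373/3)
H = 177241 (H = (-423 + 2)**2 = (-421)**2 = 177241)
H/f(-826, -684) = 177241/(-373/3) = 177241*(-3/373) = -531723/373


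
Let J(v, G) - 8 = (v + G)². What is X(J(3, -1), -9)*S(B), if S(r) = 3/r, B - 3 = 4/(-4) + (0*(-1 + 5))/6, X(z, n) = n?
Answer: -27/2 ≈ -13.500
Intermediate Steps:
J(v, G) = 8 + (G + v)² (J(v, G) = 8 + (v + G)² = 8 + (G + v)²)
B = 2 (B = 3 + (4/(-4) + (0*(-1 + 5))/6) = 3 + (4*(-¼) + (0*4)*(⅙)) = 3 + (-1 + 0*(⅙)) = 3 + (-1 + 0) = 3 - 1 = 2)
X(J(3, -1), -9)*S(B) = -27/2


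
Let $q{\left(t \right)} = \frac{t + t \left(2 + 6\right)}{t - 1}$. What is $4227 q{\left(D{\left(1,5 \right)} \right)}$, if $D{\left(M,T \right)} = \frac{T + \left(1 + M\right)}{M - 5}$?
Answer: $\frac{266301}{11} \approx 24209.0$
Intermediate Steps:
$D{\left(M,T \right)} = \frac{1 + M + T}{-5 + M}$
$q{\left(t \right)} = \frac{9 t}{-1 + t}$ ($q{\left(t \right)} = \frac{t + t 8}{-1 + t} = \frac{t + 8 t}{-1 + t} = \frac{9 t}{-1 + t}$)
$4227 q{\left(D{\left(1,5 \right)} \right)} = 4227 \frac{9 \frac{1 + 1 + 5}{-5 + 1}}{-1 + \frac{1 + 1 + 5}{-5 + 1}} = 4227 \frac{9 \frac{1}{-4} \cdot 7}{-1 + \frac{1}{-4} \cdot 7} = 4227 \frac{9 \left(\left(- \frac{1}{4}\right) 7\right)}{-1 - \frac{7}{4}} = 4227 \cdot 9 \left(- \frac{7}{4}\right) \frac{1}{-1 - \frac{7}{4}} = 4227 \cdot 9 \left(- \frac{7}{4}\right) \frac{1}{- \frac{11}{4}} = 4227 \cdot 9 \left(- \frac{7}{4}\right) \left(- \frac{4}{11}\right) = 4227 \cdot \frac{63}{11} = \frac{266301}{11}$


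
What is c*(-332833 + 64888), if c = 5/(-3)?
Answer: 446575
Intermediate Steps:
c = -5/3 (c = 5*(-⅓) = -5/3 ≈ -1.6667)
c*(-332833 + 64888) = -5*(-332833 + 64888)/3 = -5/3*(-267945) = 446575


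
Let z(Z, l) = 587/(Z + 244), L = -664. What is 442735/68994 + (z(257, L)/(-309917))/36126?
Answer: 68983362268471747/10750083224566743 ≈ 6.4170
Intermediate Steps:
z(Z, l) = 587/(244 + Z)
442735/68994 + (z(257, L)/(-309917))/36126 = 442735/68994 + ((587/(244 + 257))/(-309917))/36126 = 442735*(1/68994) + ((587/501)*(-1/309917))*(1/36126) = 442735/68994 + ((587*(1/501))*(-1/309917))*(1/36126) = 442735/68994 + ((587/501)*(-1/309917))*(1/36126) = 442735/68994 - 587/155268417*1/36126 = 442735/68994 - 587/5609226832542 = 68983362268471747/10750083224566743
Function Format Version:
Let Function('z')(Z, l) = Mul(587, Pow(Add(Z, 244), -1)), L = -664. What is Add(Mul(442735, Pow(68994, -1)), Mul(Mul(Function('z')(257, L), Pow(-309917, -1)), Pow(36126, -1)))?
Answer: Rational(68983362268471747, 10750083224566743) ≈ 6.4170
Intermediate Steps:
Function('z')(Z, l) = Mul(587, Pow(Add(244, Z), -1))
Add(Mul(442735, Pow(68994, -1)), Mul(Mul(Function('z')(257, L), Pow(-309917, -1)), Pow(36126, -1))) = Add(Mul(442735, Pow(68994, -1)), Mul(Mul(Mul(587, Pow(Add(244, 257), -1)), Pow(-309917, -1)), Pow(36126, -1))) = Add(Mul(442735, Rational(1, 68994)), Mul(Mul(Mul(587, Pow(501, -1)), Rational(-1, 309917)), Rational(1, 36126))) = Add(Rational(442735, 68994), Mul(Mul(Mul(587, Rational(1, 501)), Rational(-1, 309917)), Rational(1, 36126))) = Add(Rational(442735, 68994), Mul(Mul(Rational(587, 501), Rational(-1, 309917)), Rational(1, 36126))) = Add(Rational(442735, 68994), Mul(Rational(-587, 155268417), Rational(1, 36126))) = Add(Rational(442735, 68994), Rational(-587, 5609226832542)) = Rational(68983362268471747, 10750083224566743)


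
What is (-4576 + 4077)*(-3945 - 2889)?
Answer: 3410166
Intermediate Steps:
(-4576 + 4077)*(-3945 - 2889) = -499*(-6834) = 3410166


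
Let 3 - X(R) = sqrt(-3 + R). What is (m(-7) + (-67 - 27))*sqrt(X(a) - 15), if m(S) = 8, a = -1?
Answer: -86*sqrt(-12 - 2*I) ≈ -24.741 + 298.94*I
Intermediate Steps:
X(R) = 3 - sqrt(-3 + R)
(m(-7) + (-67 - 27))*sqrt(X(a) - 15) = (8 + (-67 - 27))*sqrt((3 - sqrt(-3 - 1)) - 15) = (8 - 94)*sqrt((3 - sqrt(-4)) - 15) = -86*sqrt((3 - 2*I) - 15) = -86*sqrt(-12 - 2*I)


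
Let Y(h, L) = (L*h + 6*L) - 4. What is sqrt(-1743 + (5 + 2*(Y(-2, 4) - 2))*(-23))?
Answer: I*sqrt(2318) ≈ 48.146*I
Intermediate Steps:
Y(h, L) = -4 + 6*L + L*h (Y(h, L) = (6*L + L*h) - 4 = -4 + 6*L + L*h)
sqrt(-1743 + (5 + 2*(Y(-2, 4) - 2))*(-23)) = sqrt(-1743 + (5 + 2*((-4 + 6*4 + 4*(-2)) - 2))*(-23)) = sqrt(-1743 + (5 + 2*((-4 + 24 - 8) - 2))*(-23)) = sqrt(-1743 + (5 + 2*(12 - 2))*(-23)) = sqrt(-1743 + (5 + 2*10)*(-23)) = sqrt(-1743 + (5 + 20)*(-23)) = sqrt(-1743 + 25*(-23)) = sqrt(-1743 - 575) = sqrt(-2318) = I*sqrt(2318)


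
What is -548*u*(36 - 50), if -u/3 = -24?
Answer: 552384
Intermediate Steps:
u = 72 (u = -3*(-24) = 72)
-548*u*(36 - 50) = -39456*(36 - 50) = -39456*(-14) = -548*(-1008) = 552384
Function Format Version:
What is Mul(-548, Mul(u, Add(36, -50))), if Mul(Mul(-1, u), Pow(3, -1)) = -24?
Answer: 552384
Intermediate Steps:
u = 72 (u = Mul(-3, -24) = 72)
Mul(-548, Mul(u, Add(36, -50))) = Mul(-548, Mul(72, Add(36, -50))) = Mul(-548, Mul(72, -14)) = Mul(-548, -1008) = 552384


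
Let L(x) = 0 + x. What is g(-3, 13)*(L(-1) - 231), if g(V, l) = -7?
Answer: 1624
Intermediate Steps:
L(x) = x
g(-3, 13)*(L(-1) - 231) = -7*(-1 - 231) = -7*(-232) = 1624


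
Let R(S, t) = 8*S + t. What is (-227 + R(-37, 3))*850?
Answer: -442000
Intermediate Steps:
R(S, t) = t + 8*S
(-227 + R(-37, 3))*850 = (-227 + (3 + 8*(-37)))*850 = (-227 + (3 - 296))*850 = (-227 - 293)*850 = -520*850 = -442000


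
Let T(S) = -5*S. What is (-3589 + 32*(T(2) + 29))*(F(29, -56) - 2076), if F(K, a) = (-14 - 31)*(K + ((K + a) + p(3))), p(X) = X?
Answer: 6859281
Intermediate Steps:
F(K, a) = -135 - 90*K - 45*a (F(K, a) = (-14 - 31)*(K + ((K + a) + 3)) = -45*(K + (3 + K + a)) = -45*(3 + a + 2*K) = -135 - 90*K - 45*a)
(-3589 + 32*(T(2) + 29))*(F(29, -56) - 2076) = (-3589 + 32*(-5*2 + 29))*((-135 - 90*29 - 45*(-56)) - 2076) = (-3589 + 32*(-10 + 29))*((-135 - 2610 + 2520) - 2076) = (-3589 + 32*19)*(-225 - 2076) = (-3589 + 608)*(-2301) = -2981*(-2301) = 6859281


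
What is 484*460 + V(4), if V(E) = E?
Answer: 222644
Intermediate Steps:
484*460 + V(4) = 484*460 + 4 = 222640 + 4 = 222644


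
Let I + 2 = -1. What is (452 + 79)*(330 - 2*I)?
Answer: 178416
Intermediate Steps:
I = -3 (I = -2 - 1 = -3)
(452 + 79)*(330 - 2*I) = (452 + 79)*(330 - 2*(-3)) = 531*(330 + 6) = 531*336 = 178416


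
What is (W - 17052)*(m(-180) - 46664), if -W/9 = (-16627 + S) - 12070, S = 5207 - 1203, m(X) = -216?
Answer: -9619072800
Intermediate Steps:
S = 4004
W = 222237 (W = -9*((-16627 + 4004) - 12070) = -9*(-12623 - 12070) = -9*(-24693) = 222237)
(W - 17052)*(m(-180) - 46664) = (222237 - 17052)*(-216 - 46664) = 205185*(-46880) = -9619072800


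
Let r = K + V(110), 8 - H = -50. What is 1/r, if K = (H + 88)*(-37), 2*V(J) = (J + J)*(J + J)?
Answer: 1/18798 ≈ 5.3197e-5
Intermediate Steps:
H = 58 (H = 8 - 1*(-50) = 8 + 50 = 58)
V(J) = 2*J² (V(J) = ((J + J)*(J + J))/2 = ((2*J)*(2*J))/2 = (4*J²)/2 = 2*J²)
K = -5402 (K = (58 + 88)*(-37) = 146*(-37) = -5402)
r = 18798 (r = -5402 + 2*110² = -5402 + 2*12100 = -5402 + 24200 = 18798)
1/r = 1/18798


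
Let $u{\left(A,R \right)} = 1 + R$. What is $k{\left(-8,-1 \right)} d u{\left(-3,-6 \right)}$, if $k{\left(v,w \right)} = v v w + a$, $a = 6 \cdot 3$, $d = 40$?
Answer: $9200$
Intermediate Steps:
$a = 18$
$k{\left(v,w \right)} = 18 + w v^{2}$ ($k{\left(v,w \right)} = v v w + 18 = v^{2} w + 18 = w v^{2} + 18 = 18 + w v^{2}$)
$k{\left(-8,-1 \right)} d u{\left(-3,-6 \right)} = \left(18 - \left(-8\right)^{2}\right) 40 \left(1 - 6\right) = \left(18 - 64\right) 40 \left(-5\right) = \left(-46\right) 40 \left(-5\right) = \left(-1840\right) \left(-5\right) = 9200$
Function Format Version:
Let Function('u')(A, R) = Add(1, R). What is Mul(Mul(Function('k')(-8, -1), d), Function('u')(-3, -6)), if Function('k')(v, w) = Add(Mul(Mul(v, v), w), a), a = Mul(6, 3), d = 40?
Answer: 9200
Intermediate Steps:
a = 18
Function('k')(v, w) = Add(18, Mul(w, Pow(v, 2))) (Function('k')(v, w) = Add(Mul(Mul(v, v), w), 18) = Add(Mul(Pow(v, 2), w), 18) = Add(Mul(w, Pow(v, 2)), 18) = Add(18, Mul(w, Pow(v, 2))))
Mul(Mul(Function('k')(-8, -1), d), Function('u')(-3, -6)) = Mul(Mul(Add(18, Mul(-1, Pow(-8, 2))), 40), Add(1, -6)) = Mul(Mul(Add(18, Mul(-1, 64)), 40), -5) = Mul(Mul(Add(18, -64), 40), -5) = Mul(Mul(-46, 40), -5) = Mul(-1840, -5) = 9200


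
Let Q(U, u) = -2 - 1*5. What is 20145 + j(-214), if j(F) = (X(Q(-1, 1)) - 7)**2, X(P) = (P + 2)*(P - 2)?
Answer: 21589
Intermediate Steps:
Q(U, u) = -7 (Q(U, u) = -2 - 5 = -7)
X(P) = (-2 + P)*(2 + P) (X(P) = (2 + P)*(-2 + P) = (-2 + P)*(2 + P))
j(F) = 1444 (j(F) = ((-4 + (-7)**2) - 7)**2 = ((-4 + 49) - 7)**2 = (45 - 7)**2 = 38**2 = 1444)
20145 + j(-214) = 20145 + 1444 = 21589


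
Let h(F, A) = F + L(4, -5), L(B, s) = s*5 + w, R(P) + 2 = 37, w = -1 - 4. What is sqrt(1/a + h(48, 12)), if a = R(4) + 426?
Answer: sqrt(3825839)/461 ≈ 4.2429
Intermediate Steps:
w = -5
R(P) = 35 (R(P) = -2 + 37 = 35)
a = 461 (a = 35 + 426 = 461)
L(B, s) = -5 + 5*s (L(B, s) = s*5 - 5 = 5*s - 5 = -5 + 5*s)
h(F, A) = -30 + F (h(F, A) = F + (-5 + 5*(-5)) = F + (-5 - 25) = F - 30 = -30 + F)
sqrt(1/a + h(48, 12)) = sqrt(1/461 + (-30 + 48)) = sqrt(1/461 + 18) = sqrt(8299/461) = sqrt(3825839)/461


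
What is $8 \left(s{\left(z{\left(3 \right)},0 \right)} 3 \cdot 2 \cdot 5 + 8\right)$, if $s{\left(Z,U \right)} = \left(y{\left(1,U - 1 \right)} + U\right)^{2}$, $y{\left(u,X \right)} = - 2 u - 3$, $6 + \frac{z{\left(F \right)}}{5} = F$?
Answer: $6064$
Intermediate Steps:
$z{\left(F \right)} = -30 + 5 F$
$y{\left(u,X \right)} = -3 - 2 u$
$s{\left(Z,U \right)} = \left(-5 + U\right)^{2}$ ($s{\left(Z,U \right)} = \left(\left(-3 - 2\right) + U\right)^{2} = \left(-5 + U\right)^{2}$)
$8 \left(s{\left(z{\left(3 \right)},0 \right)} 3 \cdot 2 \cdot 5 + 8\right) = 8 \left(\left(-5 + 0\right)^{2} \cdot 3 \cdot 2 \cdot 5 + 8\right) = 8 \left(\left(-5\right)^{2} \cdot 3 \cdot 10 + 8\right) = 8 \left(25 \cdot 3 \cdot 10 + 8\right) = 8 \left(75 \cdot 10 + 8\right) = 8 \left(750 + 8\right) = 8 \cdot 758 = 6064$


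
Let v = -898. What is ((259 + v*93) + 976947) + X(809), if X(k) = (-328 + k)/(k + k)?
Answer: 1445994137/1618 ≈ 8.9369e+5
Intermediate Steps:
X(k) = (-328 + k)/(2*k) (X(k) = (-328 + k)/((2*k)) = (-328 + k)*(1/(2*k)) = (-328 + k)/(2*k))
((259 + v*93) + 976947) + X(809) = ((259 - 898*93) + 976947) + (½)*(-328 + 809)/809 = ((259 - 83514) + 976947) + (½)*(1/809)*481 = (-83255 + 976947) + 481/1618 = 893692 + 481/1618 = 1445994137/1618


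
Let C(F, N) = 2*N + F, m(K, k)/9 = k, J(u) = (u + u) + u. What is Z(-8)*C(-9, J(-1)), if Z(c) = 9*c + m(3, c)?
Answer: 2160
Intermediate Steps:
J(u) = 3*u (J(u) = 2*u + u = 3*u)
m(K, k) = 9*k
Z(c) = 18*c (Z(c) = 9*c + 9*c = 18*c)
C(F, N) = F + 2*N
Z(-8)*C(-9, J(-1)) = (18*(-8))*(-9 + 2*(3*(-1))) = -144*(-9 + 2*(-3)) = -144*(-9 - 6) = -144*(-15) = 2160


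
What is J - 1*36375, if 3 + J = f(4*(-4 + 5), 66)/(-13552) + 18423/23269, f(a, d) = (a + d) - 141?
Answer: -11471241329869/315341488 ≈ -36377.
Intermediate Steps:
f(a, d) = -141 + a + d
J = -694703869/315341488 (J = -3 + ((-141 + 4*(-4 + 5) + 66)/(-13552) + 18423/23269) = -3 + ((-141 + 4*1 + 66)*(-1/13552) + 18423*(1/23269)) = -3 + ((-141 + 4 + 66)*(-1/13552) + 18423/23269) = -3 + (-71*(-1/13552) + 18423/23269) = -3 + (71/13552 + 18423/23269) = -3 + 251320595/315341488 = -694703869/315341488 ≈ -2.2030)
J - 1*36375 = -694703869/315341488 - 1*36375 = -694703869/315341488 - 36375 = -11471241329869/315341488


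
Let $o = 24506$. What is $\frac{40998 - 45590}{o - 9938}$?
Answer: $- \frac{574}{1821} \approx -0.31521$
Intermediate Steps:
$\frac{40998 - 45590}{o - 9938} = \frac{40998 - 45590}{24506 - 9938} = - \frac{4592}{14568} = \left(-4592\right) \frac{1}{14568} = - \frac{574}{1821}$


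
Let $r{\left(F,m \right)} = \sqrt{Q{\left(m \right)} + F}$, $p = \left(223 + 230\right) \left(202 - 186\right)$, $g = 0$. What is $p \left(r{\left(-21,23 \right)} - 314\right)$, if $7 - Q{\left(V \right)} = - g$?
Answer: $-2275872 + 7248 i \sqrt{14} \approx -2.2759 \cdot 10^{6} + 27120.0 i$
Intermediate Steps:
$p = 7248$ ($p = 453 \cdot 16 = 7248$)
$Q{\left(V \right)} = 7$ ($Q{\left(V \right)} = 7 - \left(-1\right) 0 = 7 - 0 = 7 + 0 = 7$)
$r{\left(F,m \right)} = \sqrt{7 + F}$
$p \left(r{\left(-21,23 \right)} - 314\right) = 7248 \left(\sqrt{7 - 21} - 314\right) = 7248 \left(\sqrt{-14} - 314\right) = 7248 \left(i \sqrt{14} - 314\right) = 7248 \left(-314 + i \sqrt{14}\right) = -2275872 + 7248 i \sqrt{14}$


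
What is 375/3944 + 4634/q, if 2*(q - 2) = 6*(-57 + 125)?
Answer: 9176873/406232 ≈ 22.590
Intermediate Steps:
q = 206 (q = 2 + (6*(-57 + 125))/2 = 2 + (6*68)/2 = 2 + (½)*408 = 2 + 204 = 206)
375/3944 + 4634/q = 375/3944 + 4634/206 = 375*(1/3944) + 4634*(1/206) = 375/3944 + 2317/103 = 9176873/406232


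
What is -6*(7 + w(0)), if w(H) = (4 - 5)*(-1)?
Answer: -48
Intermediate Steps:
w(H) = 1 (w(H) = -1*(-1) = 1)
-6*(7 + w(0)) = -6*(7 + 1) = -6*8 = -48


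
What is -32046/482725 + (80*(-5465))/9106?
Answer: -105669590438/2197846925 ≈ -48.079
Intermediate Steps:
-32046/482725 + (80*(-5465))/9106 = -32046*1/482725 - 437200*1/9106 = -32046/482725 - 218600/4553 = -105669590438/2197846925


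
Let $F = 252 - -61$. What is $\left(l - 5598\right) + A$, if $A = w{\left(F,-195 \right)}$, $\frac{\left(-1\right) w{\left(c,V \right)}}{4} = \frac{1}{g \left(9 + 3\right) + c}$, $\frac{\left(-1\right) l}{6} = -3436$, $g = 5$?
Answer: $\frac{5601710}{373} \approx 15018.0$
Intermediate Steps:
$l = 20616$ ($l = \left(-6\right) \left(-3436\right) = 20616$)
$F = 313$ ($F = 252 + 61 = 313$)
$w{\left(c,V \right)} = - \frac{4}{60 + c}$ ($w{\left(c,V \right)} = - \frac{4}{5 \left(9 + 3\right) + c} = - \frac{4}{5 \cdot 12 + c} = - \frac{4}{60 + c}$)
$A = - \frac{4}{373}$ ($A = - \frac{4}{60 + 313} = - \frac{4}{373} \approx -0.010724$)
$\left(l - 5598\right) + A = \left(20616 - 5598\right) - \frac{4}{373} = 15018 - \frac{4}{373} = \frac{5601710}{373}$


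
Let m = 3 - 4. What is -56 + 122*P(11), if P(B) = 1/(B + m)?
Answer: -219/5 ≈ -43.800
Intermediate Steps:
m = -1
P(B) = 1/(-1 + B) (P(B) = 1/(B - 1) = 1/(-1 + B))
-56 + 122*P(11) = -56 + 122/(-1 + 11) = -56 + 122/10 = -56 + 122*(1/10) = -56 + 61/5 = -219/5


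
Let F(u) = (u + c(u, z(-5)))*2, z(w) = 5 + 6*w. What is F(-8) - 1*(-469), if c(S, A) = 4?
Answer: 461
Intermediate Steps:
F(u) = 8 + 2*u (F(u) = (u + 4)*2 = (4 + u)*2 = 8 + 2*u)
F(-8) - 1*(-469) = (8 + 2*(-8)) - 1*(-469) = (8 - 16) + 469 = -8 + 469 = 461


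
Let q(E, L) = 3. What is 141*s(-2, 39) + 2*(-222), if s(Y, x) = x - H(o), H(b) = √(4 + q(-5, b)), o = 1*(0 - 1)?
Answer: 5055 - 141*√7 ≈ 4682.0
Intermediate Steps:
o = -1 (o = 1*(-1) = -1)
H(b) = √7 (H(b) = √(4 + 3) = √7)
s(Y, x) = x - √7
141*s(-2, 39) + 2*(-222) = 141*(39 - √7) + 2*(-222) = (5499 - 141*√7) - 444 = 5055 - 141*√7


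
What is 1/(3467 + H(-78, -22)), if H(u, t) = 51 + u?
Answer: 1/3440 ≈ 0.00029070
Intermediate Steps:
1/(3467 + H(-78, -22)) = 1/(3467 + (51 - 78)) = 1/(3467 - 27) = 1/3440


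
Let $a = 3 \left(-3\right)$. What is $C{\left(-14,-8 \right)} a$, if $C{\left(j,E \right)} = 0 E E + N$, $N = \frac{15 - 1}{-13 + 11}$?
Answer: $63$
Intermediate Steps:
$N = -7$ ($N = \frac{14}{-2} = 14 \left(- \frac{1}{2}\right) = -7$)
$a = -9$
$C{\left(j,E \right)} = -7$ ($C{\left(j,E \right)} = 0 E E - 7 = 0 E - 7 = 0 - 7 = -7$)
$C{\left(-14,-8 \right)} a = \left(-7\right) \left(-9\right) = 63$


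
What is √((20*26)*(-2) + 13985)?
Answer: √12945 ≈ 113.78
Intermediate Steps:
√((20*26)*(-2) + 13985) = √(520*(-2) + 13985) = √(-1040 + 13985) = √12945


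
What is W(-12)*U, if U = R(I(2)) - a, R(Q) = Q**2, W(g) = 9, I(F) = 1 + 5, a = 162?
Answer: -1134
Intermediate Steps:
I(F) = 6
U = -126 (U = 6**2 - 1*162 = 36 - 162 = -126)
W(-12)*U = 9*(-126) = -1134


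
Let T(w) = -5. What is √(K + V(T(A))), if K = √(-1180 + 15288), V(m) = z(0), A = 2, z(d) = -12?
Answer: √(-12 + 2*√3527) ≈ 10.333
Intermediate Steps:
V(m) = -12
K = 2*√3527 (K = √14108 = 2*√3527 ≈ 118.78)
√(K + V(T(A))) = √(2*√3527 - 12) = √(-12 + 2*√3527)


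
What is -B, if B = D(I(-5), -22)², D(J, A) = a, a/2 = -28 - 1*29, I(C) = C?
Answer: -12996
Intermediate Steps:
a = -114 (a = 2*(-28 - 1*29) = 2*(-28 - 29) = 2*(-57) = -114)
D(J, A) = -114
B = 12996 (B = (-114)² = 12996)
-B = -1*12996 = -12996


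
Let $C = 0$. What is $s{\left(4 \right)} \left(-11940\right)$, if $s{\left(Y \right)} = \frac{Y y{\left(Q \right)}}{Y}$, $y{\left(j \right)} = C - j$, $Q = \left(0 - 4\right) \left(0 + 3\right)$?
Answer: $-143280$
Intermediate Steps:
$Q = -12$ ($Q = \left(-4\right) 3 = -12$)
$y{\left(j \right)} = - j$ ($y{\left(j \right)} = 0 - j = - j$)
$s{\left(Y \right)} = 12$ ($s{\left(Y \right)} = \frac{Y \left(\left(-1\right) \left(-12\right)\right)}{Y} = \frac{Y 12}{Y} = \frac{12 Y}{Y} = 12$)
$s{\left(4 \right)} \left(-11940\right) = 12 \left(-11940\right) = -143280$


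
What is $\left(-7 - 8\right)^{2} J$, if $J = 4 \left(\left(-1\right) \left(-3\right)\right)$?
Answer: $2700$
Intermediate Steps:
$J = 12$ ($J = 4 \cdot 3 = 12$)
$\left(-7 - 8\right)^{2} J = \left(-7 - 8\right)^{2} \cdot 12 = \left(-15\right)^{2} \cdot 12 = 225 \cdot 12 = 2700$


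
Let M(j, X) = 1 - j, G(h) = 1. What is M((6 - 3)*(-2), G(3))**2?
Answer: 49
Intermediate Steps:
M((6 - 3)*(-2), G(3))**2 = (1 - (6 - 3)*(-2))**2 = (1 - 3*(-2))**2 = (1 - 1*(-6))**2 = (1 + 6)**2 = 7**2 = 49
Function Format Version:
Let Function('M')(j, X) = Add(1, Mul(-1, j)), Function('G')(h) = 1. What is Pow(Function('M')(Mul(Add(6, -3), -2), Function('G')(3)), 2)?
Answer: 49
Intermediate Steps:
Pow(Function('M')(Mul(Add(6, -3), -2), Function('G')(3)), 2) = Pow(Add(1, Mul(-1, Mul(Add(6, -3), -2))), 2) = Pow(Add(1, Mul(-1, Mul(3, -2))), 2) = Pow(Add(1, Mul(-1, -6)), 2) = Pow(Add(1, 6), 2) = Pow(7, 2) = 49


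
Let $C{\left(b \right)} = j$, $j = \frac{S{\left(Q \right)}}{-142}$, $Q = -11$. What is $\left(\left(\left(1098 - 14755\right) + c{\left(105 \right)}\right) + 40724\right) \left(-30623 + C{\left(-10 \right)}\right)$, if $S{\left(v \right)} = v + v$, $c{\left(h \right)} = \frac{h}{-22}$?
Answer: $- \frac{647232188959}{781} \approx -8.2872 \cdot 10^{8}$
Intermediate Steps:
$c{\left(h \right)} = - \frac{h}{22}$ ($c{\left(h \right)} = h \left(- \frac{1}{22}\right) = - \frac{h}{22}$)
$S{\left(v \right)} = 2 v$
$j = \frac{11}{71}$ ($j = \frac{2 \left(-11\right)}{-142} = \left(-22\right) \left(- \frac{1}{142}\right) = \frac{11}{71} \approx 0.15493$)
$C{\left(b \right)} = \frac{11}{71}$
$\left(\left(\left(1098 - 14755\right) + c{\left(105 \right)}\right) + 40724\right) \left(-30623 + C{\left(-10 \right)}\right) = \left(\left(\left(1098 - 14755\right) - \frac{105}{22}\right) + 40724\right) \left(-30623 + \frac{11}{71}\right) = \left(\left(-13657 - \frac{105}{22}\right) + 40724\right) \left(- \frac{2174222}{71}\right) = \left(- \frac{300559}{22} + 40724\right) \left(- \frac{2174222}{71}\right) = \frac{595369}{22} \left(- \frac{2174222}{71}\right) = - \frac{647232188959}{781}$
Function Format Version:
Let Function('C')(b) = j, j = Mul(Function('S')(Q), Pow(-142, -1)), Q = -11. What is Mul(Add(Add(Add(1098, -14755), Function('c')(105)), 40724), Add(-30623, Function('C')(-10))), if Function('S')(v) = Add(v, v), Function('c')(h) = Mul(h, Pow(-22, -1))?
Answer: Rational(-647232188959, 781) ≈ -8.2872e+8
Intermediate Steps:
Function('c')(h) = Mul(Rational(-1, 22), h) (Function('c')(h) = Mul(h, Rational(-1, 22)) = Mul(Rational(-1, 22), h))
Function('S')(v) = Mul(2, v)
j = Rational(11, 71) (j = Mul(Mul(2, -11), Pow(-142, -1)) = Mul(-22, Rational(-1, 142)) = Rational(11, 71) ≈ 0.15493)
Function('C')(b) = Rational(11, 71)
Mul(Add(Add(Add(1098, -14755), Function('c')(105)), 40724), Add(-30623, Function('C')(-10))) = Mul(Add(Add(Add(1098, -14755), Mul(Rational(-1, 22), 105)), 40724), Add(-30623, Rational(11, 71))) = Mul(Add(Add(-13657, Rational(-105, 22)), 40724), Rational(-2174222, 71)) = Mul(Add(Rational(-300559, 22), 40724), Rational(-2174222, 71)) = Mul(Rational(595369, 22), Rational(-2174222, 71)) = Rational(-647232188959, 781)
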